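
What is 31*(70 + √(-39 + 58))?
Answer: 2170 + 31*√19 ≈ 2305.1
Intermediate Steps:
31*(70 + √(-39 + 58)) = 31*(70 + √19) = 2170 + 31*√19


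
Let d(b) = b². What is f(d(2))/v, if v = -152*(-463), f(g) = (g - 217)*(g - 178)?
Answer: 18531/35188 ≈ 0.52663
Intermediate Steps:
f(g) = (-217 + g)*(-178 + g)
v = 70376
f(d(2))/v = (38626 + (2²)² - 395*2²)/70376 = (38626 + 4² - 395*4)*(1/70376) = (38626 + 16 - 1580)*(1/70376) = 37062*(1/70376) = 18531/35188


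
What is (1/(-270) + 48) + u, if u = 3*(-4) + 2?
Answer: 10259/270 ≈ 37.996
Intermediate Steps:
u = -10 (u = -12 + 2 = -10)
(1/(-270) + 48) + u = (1/(-270) + 48) - 10 = (-1/270 + 48) - 10 = 12959/270 - 10 = 10259/270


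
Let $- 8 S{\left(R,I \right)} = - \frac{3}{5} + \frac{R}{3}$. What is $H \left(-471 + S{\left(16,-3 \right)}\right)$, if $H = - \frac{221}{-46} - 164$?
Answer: $\frac{138138631}{1840} \approx 75075.0$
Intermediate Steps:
$S{\left(R,I \right)} = \frac{3}{40} - \frac{R}{24}$ ($S{\left(R,I \right)} = - \frac{- \frac{3}{5} + \frac{R}{3}}{8} = \frac{3}{40} - \frac{R}{24}$)
$H = - \frac{7323}{46}$ ($H = \left(-221\right) \left(- \frac{1}{46}\right) - 164 = \frac{221}{46} - 164 = - \frac{7323}{46} \approx -159.2$)
$H \left(-471 + S{\left(16,-3 \right)}\right) = - \frac{7323 \left(-471 + \left(\frac{3}{40} - \frac{2}{3}\right)\right)}{46} = - \frac{7323 \left(-471 - \frac{71}{120}\right)}{46} = \left(- \frac{7323}{46}\right) \left(- \frac{56591}{120}\right) = \frac{138138631}{1840}$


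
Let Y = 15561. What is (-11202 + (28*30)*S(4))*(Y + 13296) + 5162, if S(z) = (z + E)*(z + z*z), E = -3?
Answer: 161546648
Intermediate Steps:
S(z) = (-3 + z)*(z + z²) (S(z) = (z - 3)*(z + z*z) = (-3 + z)*(z + z²))
(-11202 + (28*30)*S(4))*(Y + 13296) + 5162 = (-11202 + (28*30)*(4*(-3 + 4² - 2*4)))*(15561 + 13296) + 5162 = (-11202 + 840*(4*(-3 + 16 - 8)))*28857 + 5162 = (-11202 + 840*(4*5))*28857 + 5162 = (-11202 + 840*20)*28857 + 5162 = (-11202 + 16800)*28857 + 5162 = 5598*28857 + 5162 = 161541486 + 5162 = 161546648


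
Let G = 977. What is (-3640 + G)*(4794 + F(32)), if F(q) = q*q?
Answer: -15493334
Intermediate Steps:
F(q) = q**2
(-3640 + G)*(4794 + F(32)) = (-3640 + 977)*(4794 + 32**2) = -2663*(4794 + 1024) = -2663*5818 = -15493334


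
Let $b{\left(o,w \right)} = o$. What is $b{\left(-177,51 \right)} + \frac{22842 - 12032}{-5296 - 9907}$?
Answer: $- \frac{117467}{661} \approx -177.71$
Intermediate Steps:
$b{\left(-177,51 \right)} + \frac{22842 - 12032}{-5296 - 9907} = -177 + \frac{22842 - 12032}{-5296 - 9907} = -177 + \frac{10810}{-15203} = -177 + 10810 \left(- \frac{1}{15203}\right) = -177 - \frac{470}{661} = - \frac{117467}{661}$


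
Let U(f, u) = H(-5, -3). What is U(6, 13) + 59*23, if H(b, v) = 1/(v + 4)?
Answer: 1358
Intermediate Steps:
H(b, v) = 1/(4 + v)
U(f, u) = 1 (U(f, u) = 1/(4 - 3) = 1/1 = 1)
U(6, 13) + 59*23 = 1 + 59*23 = 1 + 1357 = 1358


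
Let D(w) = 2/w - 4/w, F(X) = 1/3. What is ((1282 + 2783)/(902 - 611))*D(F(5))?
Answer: -8130/97 ≈ -83.814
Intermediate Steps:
F(X) = 1/3 (F(X) = 1*(1/3) = 1/3)
D(w) = -2/w
((1282 + 2783)/(902 - 611))*D(F(5)) = ((1282 + 2783)/(902 - 611))*(-2/1/3) = (4065/291)*(-2*3) = (4065*(1/291))*(-6) = (1355/97)*(-6) = -8130/97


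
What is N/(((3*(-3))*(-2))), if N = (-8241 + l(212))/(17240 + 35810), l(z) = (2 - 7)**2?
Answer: -2054/238725 ≈ -0.0086040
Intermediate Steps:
l(z) = 25 (l(z) = (-5)**2 = 25)
N = -4108/26525 (N = (-8241 + 25)/(17240 + 35810) = -8216/53050 = -8216*1/53050 = -4108/26525 ≈ -0.15487)
N/(((3*(-3))*(-2))) = -4108/(26525*((3*(-3))*(-2))) = -4108/(26525*((-9*(-2)))) = -4108/26525/18 = -4108/26525*1/18 = -2054/238725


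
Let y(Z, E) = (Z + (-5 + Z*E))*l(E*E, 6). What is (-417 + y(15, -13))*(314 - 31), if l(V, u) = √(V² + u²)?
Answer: -118011 - 52355*√28597 ≈ -8.9716e+6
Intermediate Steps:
y(Z, E) = √(36 + E⁴)*(-5 + Z + E*Z) (y(Z, E) = (Z + (-5 + Z*E))*√((E*E)² + 6²) = (Z + (-5 + E*Z))*√((E²)² + 36) = (-5 + Z + E*Z)*√(E⁴ + 36) = (-5 + Z + E*Z)*√(36 + E⁴) = √(36 + E⁴)*(-5 + Z + E*Z))
(-417 + y(15, -13))*(314 - 31) = (-417 + √(36 + (-13)⁴)*(-5 + 15 - 13*15))*(314 - 31) = (-417 + √(36 + 28561)*(-5 + 15 - 195))*283 = (-417 + √28597*(-185))*283 = (-417 - 185*√28597)*283 = -118011 - 52355*√28597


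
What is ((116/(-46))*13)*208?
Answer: -156832/23 ≈ -6818.8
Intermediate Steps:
((116/(-46))*13)*208 = ((116*(-1/46))*13)*208 = -58/23*13*208 = -754/23*208 = -156832/23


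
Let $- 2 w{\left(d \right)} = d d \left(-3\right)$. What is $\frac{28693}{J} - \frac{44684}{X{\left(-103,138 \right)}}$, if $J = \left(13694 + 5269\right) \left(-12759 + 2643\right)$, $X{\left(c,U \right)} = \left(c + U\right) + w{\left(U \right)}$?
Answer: $- \frac{1224648474395}{783788782644} \approx -1.5625$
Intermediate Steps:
$w{\left(d \right)} = \frac{3 d^{2}}{2}$ ($w{\left(d \right)} = - \frac{d d \left(-3\right)}{2} = - \frac{d^{2} \left(-3\right)}{2} = - \frac{\left(-3\right) d^{2}}{2} = \frac{3 d^{2}}{2}$)
$X{\left(c,U \right)} = U + c + \frac{3 U^{2}}{2}$ ($X{\left(c,U \right)} = \left(c + U\right) + \frac{3 U^{2}}{2} = \left(U + c\right) + \frac{3 U^{2}}{2} = U + c + \frac{3 U^{2}}{2}$)
$J = -191829708$ ($J = 18963 \left(-10116\right) = -191829708$)
$\frac{28693}{J} - \frac{44684}{X{\left(-103,138 \right)}} = \frac{28693}{-191829708} - \frac{44684}{138 - 103 + \frac{3 \cdot 138^{2}}{2}} = 28693 \left(- \frac{1}{191829708}\right) - \frac{44684}{138 - 103 + \frac{3}{2} \cdot 19044} = - \frac{4099}{27404244} - \frac{44684}{138 - 103 + 28566} = - \frac{4099}{27404244} - \frac{44684}{28601} = - \frac{1224648474395}{783788782644}$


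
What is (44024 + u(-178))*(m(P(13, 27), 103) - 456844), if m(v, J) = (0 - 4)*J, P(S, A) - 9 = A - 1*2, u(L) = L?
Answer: -20048846576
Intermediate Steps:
P(S, A) = 7 + A (P(S, A) = 9 + (A - 1*2) = 9 + (A - 2) = 9 + (-2 + A) = 7 + A)
m(v, J) = -4*J
(44024 + u(-178))*(m(P(13, 27), 103) - 456844) = (44024 - 178)*(-4*103 - 456844) = 43846*(-412 - 456844) = 43846*(-457256) = -20048846576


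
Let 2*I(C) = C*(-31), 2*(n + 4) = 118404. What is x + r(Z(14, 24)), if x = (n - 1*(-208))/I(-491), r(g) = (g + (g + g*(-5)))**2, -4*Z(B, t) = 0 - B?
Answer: 7187709/60884 ≈ 118.06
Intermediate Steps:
Z(B, t) = B/4 (Z(B, t) = -(0 - B)/4 = -(-1)*B/4 = B/4)
n = 59198 (n = -4 + (1/2)*118404 = -4 + 59202 = 59198)
r(g) = 9*g**2 (r(g) = (g + (g - 5*g))**2 = (g - 4*g)**2 = (-3*g)**2 = 9*g**2)
I(C) = -31*C/2 (I(C) = (C*(-31))/2 = (-31*C)/2 = -31*C/2)
x = 118812/15221 (x = (59198 - 1*(-208))/((-31/2*(-491))) = (59198 + 208)/(15221/2) = 59406*(2/15221) = 118812/15221 ≈ 7.8058)
x + r(Z(14, 24)) = 118812/15221 + 9*((1/4)*14)**2 = 118812/15221 + 9*(7/2)**2 = 118812/15221 + 9*(49/4) = 118812/15221 + 441/4 = 7187709/60884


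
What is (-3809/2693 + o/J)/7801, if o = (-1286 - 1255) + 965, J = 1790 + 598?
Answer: -3335015/12541831521 ≈ -0.00026591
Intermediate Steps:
J = 2388
o = -1576 (o = -2541 + 965 = -1576)
(-3809/2693 + o/J)/7801 = (-3809/2693 - 1576/2388)/7801 = (-3809*1/2693 - 1576*1/2388)*(1/7801) = (-3809/2693 - 394/597)*(1/7801) = -3335015/1607721*1/7801 = -3335015/12541831521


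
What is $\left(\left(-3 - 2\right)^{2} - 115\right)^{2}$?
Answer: $8100$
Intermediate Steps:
$\left(\left(-3 - 2\right)^{2} - 115\right)^{2} = \left(\left(-5\right)^{2} - 115\right)^{2} = \left(25 - 115\right)^{2} = \left(-90\right)^{2} = 8100$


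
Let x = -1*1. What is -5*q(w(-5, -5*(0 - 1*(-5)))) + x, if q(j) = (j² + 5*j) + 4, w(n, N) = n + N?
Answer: -3771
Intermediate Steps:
w(n, N) = N + n
q(j) = 4 + j² + 5*j
x = -1
-5*q(w(-5, -5*(0 - 1*(-5)))) + x = -5*(4 + (-5*(0 - 1*(-5)) - 5)² + 5*(-5*(0 - 1*(-5)) - 5)) - 1 = -5*(4 + (-5*(0 + 5) - 5)² + 5*(-5*(0 + 5) - 5)) - 1 = -5*(4 + (-5*5 - 5)² + 5*(-5*5 - 5)) - 1 = -5*(4 + (-25 - 5)² + 5*(-25 - 5)) - 1 = -5*(4 + (-30)² + 5*(-30)) - 1 = -5*(4 + 900 - 150) - 1 = -5*754 - 1 = -3770 - 1 = -3771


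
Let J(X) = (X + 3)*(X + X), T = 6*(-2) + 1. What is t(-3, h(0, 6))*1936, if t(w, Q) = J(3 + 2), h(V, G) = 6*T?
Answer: 154880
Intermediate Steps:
T = -11 (T = -12 + 1 = -11)
J(X) = 2*X*(3 + X) (J(X) = (3 + X)*(2*X) = 2*X*(3 + X))
h(V, G) = -66 (h(V, G) = 6*(-11) = -66)
t(w, Q) = 80 (t(w, Q) = 2*(3 + 2)*(3 + (3 + 2)) = 2*5*(3 + 5) = 2*5*8 = 80)
t(-3, h(0, 6))*1936 = 80*1936 = 154880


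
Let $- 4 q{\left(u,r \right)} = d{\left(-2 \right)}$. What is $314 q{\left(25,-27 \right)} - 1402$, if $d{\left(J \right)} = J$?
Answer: $-1245$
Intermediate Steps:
$q{\left(u,r \right)} = \frac{1}{2}$ ($q{\left(u,r \right)} = \left(- \frac{1}{4}\right) \left(-2\right) = \frac{1}{2}$)
$314 q{\left(25,-27 \right)} - 1402 = 314 \cdot \frac{1}{2} - 1402 = 157 - 1402 = -1245$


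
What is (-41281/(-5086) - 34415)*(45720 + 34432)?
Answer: -7013035859084/2543 ≈ -2.7578e+9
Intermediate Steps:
(-41281/(-5086) - 34415)*(45720 + 34432) = (-41281*(-1/5086) - 34415)*80152 = (41281/5086 - 34415)*80152 = -174993409/5086*80152 = -7013035859084/2543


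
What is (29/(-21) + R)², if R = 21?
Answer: 169744/441 ≈ 384.91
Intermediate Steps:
(29/(-21) + R)² = (29/(-21) + 21)² = (29*(-1/21) + 21)² = (-29/21 + 21)² = (412/21)² = 169744/441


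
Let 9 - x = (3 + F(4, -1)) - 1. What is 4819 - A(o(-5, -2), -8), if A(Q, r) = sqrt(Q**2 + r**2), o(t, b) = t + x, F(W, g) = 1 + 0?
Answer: 4819 - sqrt(65) ≈ 4810.9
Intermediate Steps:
F(W, g) = 1
x = 6 (x = 9 - ((3 + 1) - 1) = 9 - (4 - 1) = 9 - 1*3 = 9 - 3 = 6)
o(t, b) = 6 + t (o(t, b) = t + 6 = 6 + t)
4819 - A(o(-5, -2), -8) = 4819 - sqrt((6 - 5)**2 + (-8)**2) = 4819 - sqrt(1**2 + 64) = 4819 - sqrt(1 + 64) = 4819 - sqrt(65)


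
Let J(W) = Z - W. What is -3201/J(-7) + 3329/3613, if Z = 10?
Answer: -11508620/61421 ≈ -187.37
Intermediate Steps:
J(W) = 10 - W
-3201/J(-7) + 3329/3613 = -3201/(10 - 1*(-7)) + 3329/3613 = -3201/(10 + 7) + 3329*(1/3613) = -3201/17 + 3329/3613 = -11508620/61421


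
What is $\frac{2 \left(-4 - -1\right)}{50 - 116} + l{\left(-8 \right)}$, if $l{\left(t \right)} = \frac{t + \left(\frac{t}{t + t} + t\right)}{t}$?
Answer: $\frac{357}{176} \approx 2.0284$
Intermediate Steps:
$l{\left(t \right)} = \frac{\frac{1}{2} + 2 t}{t}$ ($l{\left(t \right)} = \frac{t + \left(\frac{t}{2 t} + t\right)}{t} = \frac{t + \left(\frac{1}{2 t} t + t\right)}{t} = \frac{t + \left(\frac{1}{2} + t\right)}{t} = \frac{\frac{1}{2} + 2 t}{t}$)
$\frac{2 \left(-4 - -1\right)}{50 - 116} + l{\left(-8 \right)} = \frac{2 \left(-4 - -1\right)}{50 - 116} + \left(2 + \frac{1}{2 \left(-8\right)}\right) = \frac{2 \left(-4 + 1\right)}{-66} + \left(2 + \frac{1}{2} \left(- \frac{1}{8}\right)\right) = - \frac{2 \left(-3\right)}{66} + \left(2 - \frac{1}{16}\right) = \left(- \frac{1}{66}\right) \left(-6\right) + \frac{31}{16} = \frac{1}{11} + \frac{31}{16} = \frac{357}{176}$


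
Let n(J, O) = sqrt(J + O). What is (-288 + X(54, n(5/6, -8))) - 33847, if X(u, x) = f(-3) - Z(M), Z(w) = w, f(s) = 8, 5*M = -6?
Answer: -170629/5 ≈ -34126.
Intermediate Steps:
M = -6/5 (M = (1/5)*(-6) = -6/5 ≈ -1.2000)
X(u, x) = 46/5 (X(u, x) = 8 - 1*(-6/5) = 8 + 6/5 = 46/5)
(-288 + X(54, n(5/6, -8))) - 33847 = (-288 + 46/5) - 33847 = -1394/5 - 33847 = -170629/5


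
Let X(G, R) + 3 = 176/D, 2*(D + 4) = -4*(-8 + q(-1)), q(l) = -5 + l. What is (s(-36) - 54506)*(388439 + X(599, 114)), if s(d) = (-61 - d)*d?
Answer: -62468679980/3 ≈ -2.0823e+10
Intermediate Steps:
s(d) = d*(-61 - d)
D = 24 (D = -4 + (-4*(-8 + (-5 - 1)))/2 = -4 + (-4*(-8 - 6))/2 = -4 + (-4*(-14))/2 = -4 + (1/2)*56 = -4 + 28 = 24)
X(G, R) = 13/3 (X(G, R) = -3 + 176/24 = -3 + 176*(1/24) = -3 + 22/3 = 13/3)
(s(-36) - 54506)*(388439 + X(599, 114)) = (-1*(-36)*(61 - 36) - 54506)*(388439 + 13/3) = (-1*(-36)*25 - 54506)*(1165330/3) = (900 - 54506)*(1165330/3) = -53606*1165330/3 = -62468679980/3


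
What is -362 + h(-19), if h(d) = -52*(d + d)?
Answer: 1614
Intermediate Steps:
h(d) = -104*d
-362 + h(-19) = -362 - 104*(-19) = -362 + 1976 = 1614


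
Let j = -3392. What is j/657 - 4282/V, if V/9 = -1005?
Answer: -3096374/660285 ≈ -4.6895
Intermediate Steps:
V = -9045 (V = 9*(-1005) = -9045)
j/657 - 4282/V = -3392/657 - 4282/(-9045) = -3392*1/657 - 4282*(-1/9045) = -3392/657 + 4282/9045 = -3096374/660285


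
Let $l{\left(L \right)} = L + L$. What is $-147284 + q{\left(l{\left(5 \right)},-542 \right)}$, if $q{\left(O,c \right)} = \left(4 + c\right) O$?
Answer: $-152664$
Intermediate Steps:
$l{\left(L \right)} = 2 L$
$q{\left(O,c \right)} = O \left(4 + c\right)$
$-147284 + q{\left(l{\left(5 \right)},-542 \right)} = -147284 + 2 \cdot 5 \left(4 - 542\right) = -147284 + 10 \left(-538\right) = -147284 - 5380 = -152664$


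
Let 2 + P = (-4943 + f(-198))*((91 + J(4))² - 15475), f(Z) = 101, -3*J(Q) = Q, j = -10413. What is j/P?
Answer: -89/307690 ≈ -0.00028925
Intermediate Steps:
J(Q) = -Q/3
P = 35999730 (P = -2 + (-4943 + 101)*((91 - ⅓*4)² - 15475) = -2 - 4842*((91 - 4/3)² - 15475) = -2 - 4842*((269/3)² - 15475) = -2 - 4842*(72361/9 - 15475) = -2 - 4842*(-66914/9) = -2 + 35999732 = 35999730)
j/P = -10413/35999730 = -10413*1/35999730 = -89/307690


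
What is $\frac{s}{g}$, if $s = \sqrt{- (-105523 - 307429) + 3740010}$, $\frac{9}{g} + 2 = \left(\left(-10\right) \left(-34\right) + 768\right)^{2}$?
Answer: $\frac{1769060942 \sqrt{2}}{9} \approx 2.7798 \cdot 10^{8}$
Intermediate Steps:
$g = \frac{9}{1227662}$ ($g = \frac{9}{-2 + \left(\left(-10\right) \left(-34\right) + 768\right)^{2}} = \frac{9}{-2 + \left(340 + 768\right)^{2}} = \frac{9}{-2 + 1108^{2}} = \frac{9}{-2 + 1227664} = \frac{9}{1227662} \approx 7.331 \cdot 10^{-6}$)
$s = 1441 \sqrt{2}$ ($s = \sqrt{- (-105523 - 307429) + 3740010} = \sqrt{\left(-1\right) \left(-412952\right) + 3740010} = \sqrt{412952 + 3740010} = \sqrt{4152962} = 1441 \sqrt{2} \approx 2037.9$)
$\frac{s}{g} = \frac{1441 \sqrt{2}}{\frac{9}{1227662}} = 1441 \sqrt{2} \cdot \frac{1227662}{9} = \frac{1769060942 \sqrt{2}}{9}$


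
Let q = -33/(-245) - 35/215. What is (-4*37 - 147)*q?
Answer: 17464/2107 ≈ 8.2886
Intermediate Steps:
q = -296/10535 (q = -33*(-1/245) - 35*1/215 = 33/245 - 7/43 = -296/10535 ≈ -0.028097)
(-4*37 - 147)*q = (-4*37 - 147)*(-296/10535) = (-148 - 147)*(-296/10535) = -295*(-296/10535) = 17464/2107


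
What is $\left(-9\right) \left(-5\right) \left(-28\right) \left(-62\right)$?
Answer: $78120$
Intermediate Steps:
$\left(-9\right) \left(-5\right) \left(-28\right) \left(-62\right) = 45 \left(-28\right) \left(-62\right) = \left(-1260\right) \left(-62\right) = 78120$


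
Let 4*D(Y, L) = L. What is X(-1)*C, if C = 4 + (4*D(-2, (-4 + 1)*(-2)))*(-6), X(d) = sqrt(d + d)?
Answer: -32*I*sqrt(2) ≈ -45.255*I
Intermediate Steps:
X(d) = sqrt(2)*sqrt(d) (X(d) = sqrt(2*d) = sqrt(2)*sqrt(d))
D(Y, L) = L/4
C = -32 (C = 4 + (4*(((-4 + 1)*(-2))/4))*(-6) = 4 + (4*((-3*(-2))/4))*(-6) = 4 + (4*((1/4)*6))*(-6) = 4 + (4*(3/2))*(-6) = 4 + 6*(-6) = 4 - 36 = -32)
X(-1)*C = (sqrt(2)*sqrt(-1))*(-32) = (sqrt(2)*I)*(-32) = (I*sqrt(2))*(-32) = -32*I*sqrt(2)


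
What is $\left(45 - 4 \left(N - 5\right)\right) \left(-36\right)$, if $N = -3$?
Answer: $-2772$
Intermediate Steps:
$\left(45 - 4 \left(N - 5\right)\right) \left(-36\right) = \left(45 - 4 \left(-3 - 5\right)\right) \left(-36\right) = \left(45 - -32\right) \left(-36\right) = \left(45 + 32\right) \left(-36\right) = 77 \left(-36\right) = -2772$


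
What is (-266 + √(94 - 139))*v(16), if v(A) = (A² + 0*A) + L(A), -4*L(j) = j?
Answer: -67032 + 756*I*√5 ≈ -67032.0 + 1690.5*I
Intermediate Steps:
L(j) = -j/4
v(A) = A² - A/4 (v(A) = (A² + 0*A) - A/4 = (A² + 0) - A/4 = A² - A/4)
(-266 + √(94 - 139))*v(16) = (-266 + √(94 - 139))*(16*(-¼ + 16)) = (-266 + √(-45))*(16*(63/4)) = (-266 + 3*I*√5)*252 = -67032 + 756*I*√5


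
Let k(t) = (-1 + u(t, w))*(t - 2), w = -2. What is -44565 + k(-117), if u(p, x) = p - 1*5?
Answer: -29928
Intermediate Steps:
u(p, x) = -5 + p (u(p, x) = p - 5 = -5 + p)
k(t) = (-6 + t)*(-2 + t) (k(t) = (-1 + (-5 + t))*(t - 2) = (-6 + t)*(-2 + t))
-44565 + k(-117) = -44565 + (12 + (-117)**2 - 8*(-117)) = -44565 + (12 + 13689 + 936) = -44565 + 14637 = -29928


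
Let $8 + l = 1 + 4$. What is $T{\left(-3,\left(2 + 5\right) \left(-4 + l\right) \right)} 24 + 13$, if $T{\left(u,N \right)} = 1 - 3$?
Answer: $-35$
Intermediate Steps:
$l = -3$ ($l = -8 + \left(1 + 4\right) = -8 + 5 = -3$)
$T{\left(u,N \right)} = -2$
$T{\left(-3,\left(2 + 5\right) \left(-4 + l\right) \right)} 24 + 13 = \left(-2\right) 24 + 13 = -48 + 13 = -35$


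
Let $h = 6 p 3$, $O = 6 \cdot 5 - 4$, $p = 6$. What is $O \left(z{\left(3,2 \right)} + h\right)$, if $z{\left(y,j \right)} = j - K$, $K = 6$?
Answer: $2704$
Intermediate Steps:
$z{\left(y,j \right)} = -6 + j$ ($z{\left(y,j \right)} = j - 6 = -6 + j$)
$O = 26$ ($O = 30 - 4 = 26$)
$h = 108$ ($h = 6 \cdot 6 \cdot 3 = 36 \cdot 3 = 108$)
$O \left(z{\left(3,2 \right)} + h\right) = 26 \left(\left(-6 + 2\right) + 108\right) = 26 \left(-4 + 108\right) = 26 \cdot 104 = 2704$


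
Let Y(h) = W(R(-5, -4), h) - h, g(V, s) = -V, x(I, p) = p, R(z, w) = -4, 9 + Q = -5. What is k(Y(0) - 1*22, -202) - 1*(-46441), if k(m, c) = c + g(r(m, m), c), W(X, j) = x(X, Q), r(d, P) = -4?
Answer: 46243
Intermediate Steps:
Q = -14 (Q = -9 - 5 = -14)
W(X, j) = -14
Y(h) = -14 - h
k(m, c) = 4 + c (k(m, c) = c - 1*(-4) = c + 4 = 4 + c)
k(Y(0) - 1*22, -202) - 1*(-46441) = (4 - 202) - 1*(-46441) = -198 + 46441 = 46243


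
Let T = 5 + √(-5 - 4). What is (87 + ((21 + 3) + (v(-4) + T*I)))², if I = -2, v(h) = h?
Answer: 9373 - 1164*I ≈ 9373.0 - 1164.0*I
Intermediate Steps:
T = 5 + 3*I (T = 5 + √(-9) = 5 + 3*I ≈ 5.0 + 3.0*I)
(87 + ((21 + 3) + (v(-4) + T*I)))² = (87 + ((21 + 3) + (-4 + (5 + 3*I)*(-2))))² = (87 + (24 + (-4 + (-10 - 6*I))))² = (87 + (24 + (-14 - 6*I)))² = (87 + (10 - 6*I))² = (97 - 6*I)²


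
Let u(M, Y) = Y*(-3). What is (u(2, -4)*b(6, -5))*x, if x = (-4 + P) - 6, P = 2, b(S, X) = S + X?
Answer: -96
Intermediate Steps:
u(M, Y) = -3*Y
x = -8 (x = (-4 + 2) - 6 = -2 - 6 = -8)
(u(2, -4)*b(6, -5))*x = ((-3*(-4))*(6 - 5))*(-8) = (12*1)*(-8) = 12*(-8) = -96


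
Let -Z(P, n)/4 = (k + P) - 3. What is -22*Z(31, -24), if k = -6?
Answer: 1936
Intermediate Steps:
Z(P, n) = 36 - 4*P (Z(P, n) = -4*((-6 + P) - 3) = -4*(-9 + P) = 36 - 4*P)
-22*Z(31, -24) = -22*(36 - 4*31) = -22*(36 - 124) = -22*(-88) = 1936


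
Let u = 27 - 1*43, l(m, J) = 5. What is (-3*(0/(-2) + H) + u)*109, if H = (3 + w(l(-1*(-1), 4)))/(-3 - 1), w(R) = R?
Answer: -1090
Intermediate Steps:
H = -2 (H = (3 + 5)/(-3 - 1) = 8/(-4) = 8*(-¼) = -2)
u = -16 (u = 27 - 43 = -16)
(-3*(0/(-2) + H) + u)*109 = (-3*(0/(-2) - 2) - 16)*109 = (-3*(0*(-½) - 2) - 16)*109 = (-3*(0 - 2) - 16)*109 = (-3*(-2) - 16)*109 = (6 - 16)*109 = -10*109 = -1090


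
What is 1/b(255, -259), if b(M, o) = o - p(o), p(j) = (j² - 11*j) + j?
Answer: -1/69930 ≈ -1.4300e-5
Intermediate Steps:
p(j) = j² - 10*j
b(M, o) = o - o*(-10 + o)
1/b(255, -259) = 1/(-259*(11 - 1*(-259))) = 1/(-259*(11 + 259)) = 1/(-259*270) = 1/(-69930) = -1/69930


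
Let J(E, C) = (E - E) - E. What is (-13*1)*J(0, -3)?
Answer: 0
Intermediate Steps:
J(E, C) = -E (J(E, C) = 0 - E = -E)
(-13*1)*J(0, -3) = (-13*1)*(-1*0) = -13*0 = 0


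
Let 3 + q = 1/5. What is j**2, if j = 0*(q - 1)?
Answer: 0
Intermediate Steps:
q = -14/5 (q = -3 + 1/5 = -14/5 ≈ -2.8000)
j = 0 (j = 0*(-14/5 - 1) = 0*(-19/5) = 0)
j**2 = 0**2 = 0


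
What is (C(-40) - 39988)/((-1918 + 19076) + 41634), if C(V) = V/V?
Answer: -39987/58792 ≈ -0.68014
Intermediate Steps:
C(V) = 1
(C(-40) - 39988)/((-1918 + 19076) + 41634) = (1 - 39988)/((-1918 + 19076) + 41634) = -39987/(17158 + 41634) = -39987/58792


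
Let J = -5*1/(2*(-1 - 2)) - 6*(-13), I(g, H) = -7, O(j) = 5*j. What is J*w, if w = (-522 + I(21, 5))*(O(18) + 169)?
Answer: -64806203/6 ≈ -1.0801e+7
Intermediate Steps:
w = -137011 (w = (-522 - 7)*(5*18 + 169) = -529*(90 + 169) = -529*259 = -137011)
J = 473/6 (J = -5/((-3*2)) + 78 = -5/(-6) + 78 = -5*(-⅙) + 78 = ⅚ + 78 = 473/6 ≈ 78.833)
J*w = (473/6)*(-137011) = -64806203/6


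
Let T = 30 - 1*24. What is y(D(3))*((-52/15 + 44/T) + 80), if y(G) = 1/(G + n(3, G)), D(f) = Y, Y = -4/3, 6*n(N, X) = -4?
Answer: -629/15 ≈ -41.933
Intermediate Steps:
T = 6 (T = 30 - 24 = 6)
n(N, X) = -⅔ (n(N, X) = (⅙)*(-4) = -⅔)
Y = -4/3 (Y = -4*⅓ = -4/3 ≈ -1.3333)
D(f) = -4/3
y(G) = 1/(-⅔ + G) (y(G) = 1/(G - ⅔) = 1/(-⅔ + G))
y(D(3))*((-52/15 + 44/T) + 80) = (3/(-2 + 3*(-4/3)))*((-52/15 + 44/6) + 80) = (3/(-2 - 4))*((-52*1/15 + 44*(⅙)) + 80) = (3/(-6))*((-52/15 + 22/3) + 80) = (3*(-⅙))*(58/15 + 80) = -½*1258/15 = -629/15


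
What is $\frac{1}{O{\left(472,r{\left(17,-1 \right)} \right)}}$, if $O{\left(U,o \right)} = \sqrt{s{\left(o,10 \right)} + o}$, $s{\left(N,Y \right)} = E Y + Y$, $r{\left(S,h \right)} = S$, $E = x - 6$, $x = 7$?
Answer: $\frac{\sqrt{37}}{37} \approx 0.1644$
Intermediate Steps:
$E = 1$ ($E = 7 - 6 = 1$)
$s{\left(N,Y \right)} = 2 Y$ ($s{\left(N,Y \right)} = 1 Y + Y = Y + Y = 2 Y$)
$O{\left(U,o \right)} = \sqrt{20 + o}$ ($O{\left(U,o \right)} = \sqrt{2 \cdot 10 + o} = \sqrt{20 + o}$)
$\frac{1}{O{\left(472,r{\left(17,-1 \right)} \right)}} = \frac{1}{\sqrt{20 + 17}} = \frac{1}{\sqrt{37}} = \frac{\sqrt{37}}{37}$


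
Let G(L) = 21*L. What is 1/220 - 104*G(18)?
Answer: -8648639/220 ≈ -39312.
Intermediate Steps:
1/220 - 104*G(18) = 1/220 - 2184*18 = 1/220 - 104*378 = 1/220 - 39312 = -8648639/220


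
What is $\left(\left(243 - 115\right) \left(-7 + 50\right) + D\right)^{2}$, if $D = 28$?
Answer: $30603024$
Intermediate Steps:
$\left(\left(243 - 115\right) \left(-7 + 50\right) + D\right)^{2} = \left(\left(243 - 115\right) \left(-7 + 50\right) + 28\right)^{2} = \left(128 \cdot 43 + 28\right)^{2} = \left(5504 + 28\right)^{2} = 5532^{2} = 30603024$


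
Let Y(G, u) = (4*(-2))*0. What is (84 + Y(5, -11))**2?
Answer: 7056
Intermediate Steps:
Y(G, u) = 0 (Y(G, u) = -8*0 = 0)
(84 + Y(5, -11))**2 = (84 + 0)**2 = 84**2 = 7056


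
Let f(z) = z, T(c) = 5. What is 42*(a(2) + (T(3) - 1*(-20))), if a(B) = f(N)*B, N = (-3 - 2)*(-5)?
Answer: 3150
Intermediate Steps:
N = 25 (N = -5*(-5) = 25)
a(B) = 25*B
42*(a(2) + (T(3) - 1*(-20))) = 42*(25*2 + (5 - 1*(-20))) = 42*(50 + (5 + 20)) = 42*(50 + 25) = 42*75 = 3150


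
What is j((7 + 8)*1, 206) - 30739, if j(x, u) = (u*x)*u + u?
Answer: 606007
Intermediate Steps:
j(x, u) = u + x*u² (j(x, u) = x*u² + u = u + x*u²)
j((7 + 8)*1, 206) - 30739 = 206*(1 + 206*((7 + 8)*1)) - 30739 = 206*(1 + 206*(15*1)) - 30739 = 206*(1 + 206*15) - 30739 = 206*(1 + 3090) - 30739 = 206*3091 - 30739 = 636746 - 30739 = 606007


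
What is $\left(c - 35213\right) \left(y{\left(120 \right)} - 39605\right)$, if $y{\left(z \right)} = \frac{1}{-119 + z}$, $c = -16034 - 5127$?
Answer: $2232635896$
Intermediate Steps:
$c = -21161$ ($c = -16034 - 5127 = -21161$)
$\left(c - 35213\right) \left(y{\left(120 \right)} - 39605\right) = \left(-21161 - 35213\right) \left(\frac{1}{-119 + 120} - 39605\right) = - 56374 \left(1^{-1} - 39605\right) = - 56374 \left(1 - 39605\right) = \left(-56374\right) \left(-39604\right) = 2232635896$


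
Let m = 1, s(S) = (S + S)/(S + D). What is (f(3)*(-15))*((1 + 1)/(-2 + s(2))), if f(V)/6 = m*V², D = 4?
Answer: 1215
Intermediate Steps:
s(S) = 2*S/(4 + S) (s(S) = (S + S)/(S + 4) = (2*S)/(4 + S) = 2*S/(4 + S))
f(V) = 6*V² (f(V) = 6*(1*V²) = 6*V²)
(f(3)*(-15))*((1 + 1)/(-2 + s(2))) = ((6*3²)*(-15))*((1 + 1)/(-2 + 2*2/(4 + 2))) = ((6*9)*(-15))*(2/(-2 + 2*2/6)) = (54*(-15))*(2/(-2 + 2*2*(⅙))) = -1620/(-2 + ⅔) = -1620/(-4/3) = -1620*(-3)/4 = -810*(-3/2) = 1215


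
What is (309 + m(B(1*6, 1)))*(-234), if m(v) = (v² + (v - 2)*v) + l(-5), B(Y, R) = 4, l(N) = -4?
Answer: -76986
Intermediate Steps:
m(v) = -4 + v² + v*(-2 + v) (m(v) = (v² + (v - 2)*v) - 4 = (v² + (-2 + v)*v) - 4 = (v² + v*(-2 + v)) - 4 = -4 + v² + v*(-2 + v))
(309 + m(B(1*6, 1)))*(-234) = (309 + (-4 - 2*4 + 2*4²))*(-234) = (309 + (-4 - 8 + 2*16))*(-234) = (309 + (-4 - 8 + 32))*(-234) = (309 + 20)*(-234) = 329*(-234) = -76986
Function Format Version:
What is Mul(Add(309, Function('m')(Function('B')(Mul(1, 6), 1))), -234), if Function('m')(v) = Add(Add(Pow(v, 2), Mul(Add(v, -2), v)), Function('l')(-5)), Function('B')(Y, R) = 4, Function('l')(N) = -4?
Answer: -76986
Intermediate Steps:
Function('m')(v) = Add(-4, Pow(v, 2), Mul(v, Add(-2, v))) (Function('m')(v) = Add(Add(Pow(v, 2), Mul(Add(v, -2), v)), -4) = Add(Add(Pow(v, 2), Mul(Add(-2, v), v)), -4) = Add(Add(Pow(v, 2), Mul(v, Add(-2, v))), -4) = Add(-4, Pow(v, 2), Mul(v, Add(-2, v))))
Mul(Add(309, Function('m')(Function('B')(Mul(1, 6), 1))), -234) = Mul(Add(309, Add(-4, Mul(-2, 4), Mul(2, Pow(4, 2)))), -234) = Mul(Add(309, Add(-4, -8, Mul(2, 16))), -234) = Mul(Add(309, Add(-4, -8, 32)), -234) = Mul(Add(309, 20), -234) = Mul(329, -234) = -76986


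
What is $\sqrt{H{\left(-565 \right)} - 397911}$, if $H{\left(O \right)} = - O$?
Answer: $i \sqrt{397346} \approx 630.35 i$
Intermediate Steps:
$\sqrt{H{\left(-565 \right)} - 397911} = \sqrt{\left(-1\right) \left(-565\right) - 397911} = \sqrt{565 - 397911} = \sqrt{-397346} = i \sqrt{397346}$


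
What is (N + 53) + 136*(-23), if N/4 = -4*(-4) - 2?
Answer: -3019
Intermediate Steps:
N = 56 (N = 4*(-4*(-4) - 2) = 4*(16 - 2) = 4*14 = 56)
(N + 53) + 136*(-23) = (56 + 53) + 136*(-23) = 109 - 3128 = -3019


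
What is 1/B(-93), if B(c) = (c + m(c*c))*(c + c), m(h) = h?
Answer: -1/1591416 ≈ -6.2837e-7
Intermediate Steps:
B(c) = 2*c*(c + c²) (B(c) = (c + c*c)*(c + c) = (c + c²)*(2*c) = 2*c*(c + c²))
1/B(-93) = 1/(2*(-93)²*(1 - 93)) = 1/(2*8649*(-92)) = 1/(-1591416) = -1/1591416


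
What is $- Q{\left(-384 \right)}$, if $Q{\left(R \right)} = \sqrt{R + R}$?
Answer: $- 16 i \sqrt{3} \approx - 27.713 i$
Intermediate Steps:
$Q{\left(R \right)} = \sqrt{2} \sqrt{R}$ ($Q{\left(R \right)} = \sqrt{2 R} = \sqrt{2} \sqrt{R}$)
$- Q{\left(-384 \right)} = - \sqrt{2} \sqrt{-384} = - \sqrt{2} \cdot 8 i \sqrt{6} = - 16 i \sqrt{3}$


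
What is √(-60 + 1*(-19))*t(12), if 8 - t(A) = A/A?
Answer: 7*I*√79 ≈ 62.217*I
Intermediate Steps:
t(A) = 7 (t(A) = 8 - A/A = 8 - 1*1 = 8 - 1 = 7)
√(-60 + 1*(-19))*t(12) = √(-60 + 1*(-19))*7 = √(-60 - 19)*7 = √(-79)*7 = (I*√79)*7 = 7*I*√79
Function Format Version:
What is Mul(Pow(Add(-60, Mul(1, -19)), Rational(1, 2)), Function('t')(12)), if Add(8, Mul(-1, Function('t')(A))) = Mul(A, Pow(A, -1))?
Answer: Mul(7, I, Pow(79, Rational(1, 2))) ≈ Mul(62.217, I)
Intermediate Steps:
Function('t')(A) = 7 (Function('t')(A) = Add(8, Mul(-1, Mul(A, Pow(A, -1)))) = Add(8, Mul(-1, 1)) = Add(8, -1) = 7)
Mul(Pow(Add(-60, Mul(1, -19)), Rational(1, 2)), Function('t')(12)) = Mul(Pow(Add(-60, Mul(1, -19)), Rational(1, 2)), 7) = Mul(Pow(Add(-60, -19), Rational(1, 2)), 7) = Mul(Pow(-79, Rational(1, 2)), 7) = Mul(Mul(I, Pow(79, Rational(1, 2))), 7) = Mul(7, I, Pow(79, Rational(1, 2)))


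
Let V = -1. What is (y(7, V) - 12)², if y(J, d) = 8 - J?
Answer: 121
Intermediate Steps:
(y(7, V) - 12)² = ((8 - 1*7) - 12)² = ((8 - 7) - 12)² = (1 - 12)² = (-11)² = 121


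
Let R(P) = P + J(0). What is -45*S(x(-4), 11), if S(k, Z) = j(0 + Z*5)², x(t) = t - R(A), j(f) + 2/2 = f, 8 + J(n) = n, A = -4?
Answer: -131220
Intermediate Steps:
J(n) = -8 + n
j(f) = -1 + f
R(P) = -8 + P (R(P) = P + (-8 + 0) = P - 8 = -8 + P)
x(t) = 12 + t (x(t) = t - (-8 - 4) = t - 1*(-12) = t + 12 = 12 + t)
S(k, Z) = (-1 + 5*Z)² (S(k, Z) = (-1 + (0 + Z*5))² = (-1 + (0 + 5*Z))² = (-1 + 5*Z)²)
-45*S(x(-4), 11) = -45*(-1 + 5*11)² = -45*(-1 + 55)² = -45*54² = -45*2916 = -131220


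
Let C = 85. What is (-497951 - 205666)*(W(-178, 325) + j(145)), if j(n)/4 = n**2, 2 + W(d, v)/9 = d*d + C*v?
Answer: -434738910471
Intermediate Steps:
W(d, v) = -18 + 9*d**2 + 765*v (W(d, v) = -18 + 9*(d*d + 85*v) = -18 + 9*(d**2 + 85*v) = -18 + (9*d**2 + 765*v) = -18 + 9*d**2 + 765*v)
j(n) = 4*n**2
(-497951 - 205666)*(W(-178, 325) + j(145)) = (-497951 - 205666)*((-18 + 9*(-178)**2 + 765*325) + 4*145**2) = -703617*((-18 + 9*31684 + 248625) + 4*21025) = -703617*((-18 + 285156 + 248625) + 84100) = -703617*(533763 + 84100) = -703617*617863 = -434738910471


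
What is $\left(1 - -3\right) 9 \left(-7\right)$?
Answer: $-252$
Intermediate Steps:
$\left(1 - -3\right) 9 \left(-7\right) = \left(1 + 3\right) 9 \left(-7\right) = 4 \cdot 9 \left(-7\right) = 36 \left(-7\right) = -252$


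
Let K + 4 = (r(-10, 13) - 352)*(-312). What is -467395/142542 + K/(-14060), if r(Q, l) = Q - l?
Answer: -5812104383/501035130 ≈ -11.600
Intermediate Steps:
K = 116996 (K = -4 + ((-10 - 1*13) - 352)*(-312) = -4 + ((-10 - 13) - 352)*(-312) = -4 + (-23 - 352)*(-312) = -4 - 375*(-312) = -4 + 117000 = 116996)
-467395/142542 + K/(-14060) = -467395/142542 + 116996/(-14060) = -467395*1/142542 + 116996*(-1/14060) = -467395/142542 - 29249/3515 = -5812104383/501035130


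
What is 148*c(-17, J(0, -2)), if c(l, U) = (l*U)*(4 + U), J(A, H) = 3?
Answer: -52836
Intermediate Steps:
c(l, U) = U*l*(4 + U) (c(l, U) = (U*l)*(4 + U) = U*l*(4 + U))
148*c(-17, J(0, -2)) = 148*(3*(-17)*(4 + 3)) = 148*(3*(-17)*7) = 148*(-357) = -52836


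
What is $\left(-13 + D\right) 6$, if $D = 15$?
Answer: $12$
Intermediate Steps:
$\left(-13 + D\right) 6 = \left(-13 + 15\right) 6 = 2 \cdot 6 = 12$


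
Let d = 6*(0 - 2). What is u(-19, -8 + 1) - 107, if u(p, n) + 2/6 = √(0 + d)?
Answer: -322/3 + 2*I*√3 ≈ -107.33 + 3.4641*I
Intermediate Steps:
d = -12 (d = 6*(-2) = -12)
u(p, n) = -⅓ + 2*I*√3 (u(p, n) = -⅓ + √(0 - 12) = -⅓ + √(-12) = -⅓ + 2*I*√3)
u(-19, -8 + 1) - 107 = (-⅓ + 2*I*√3) - 107 = -322/3 + 2*I*√3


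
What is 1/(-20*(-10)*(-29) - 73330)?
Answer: -1/79130 ≈ -1.2637e-5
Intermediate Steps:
1/(-20*(-10)*(-29) - 73330) = 1/(200*(-29) - 73330) = 1/(-5800 - 73330) = 1/(-79130) = -1/79130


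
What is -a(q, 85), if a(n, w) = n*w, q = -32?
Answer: 2720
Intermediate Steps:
-a(q, 85) = -(-32)*85 = -1*(-2720) = 2720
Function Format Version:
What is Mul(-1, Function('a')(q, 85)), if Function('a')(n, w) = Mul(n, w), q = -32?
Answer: 2720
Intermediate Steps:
Mul(-1, Function('a')(q, 85)) = Mul(-1, Mul(-32, 85)) = Mul(-1, -2720) = 2720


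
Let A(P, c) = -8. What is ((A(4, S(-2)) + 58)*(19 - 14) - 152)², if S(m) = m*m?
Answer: 9604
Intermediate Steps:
S(m) = m²
((A(4, S(-2)) + 58)*(19 - 14) - 152)² = ((-8 + 58)*(19 - 14) - 152)² = (50*5 - 152)² = (250 - 152)² = 98² = 9604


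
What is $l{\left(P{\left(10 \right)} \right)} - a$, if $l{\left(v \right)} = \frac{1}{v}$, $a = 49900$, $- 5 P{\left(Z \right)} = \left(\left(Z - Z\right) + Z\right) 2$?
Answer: $- \frac{199601}{4} \approx -49900.0$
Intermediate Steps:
$P{\left(Z \right)} = - \frac{2 Z}{5}$ ($P{\left(Z \right)} = - \frac{\left(\left(Z - Z\right) + Z\right) 2}{5} = - \frac{\left(0 + Z\right) 2}{5} = - \frac{Z 2}{5} = - \frac{2 Z}{5}$)
$l{\left(P{\left(10 \right)} \right)} - a = \frac{1}{\left(- \frac{2}{5}\right) 10} - 49900 = \frac{1}{-4} - 49900 = - \frac{1}{4} - 49900 = - \frac{199601}{4}$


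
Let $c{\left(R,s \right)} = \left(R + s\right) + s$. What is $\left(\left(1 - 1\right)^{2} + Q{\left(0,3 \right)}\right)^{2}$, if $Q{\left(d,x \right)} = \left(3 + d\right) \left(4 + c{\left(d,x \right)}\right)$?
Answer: $900$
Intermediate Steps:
$c{\left(R,s \right)} = R + 2 s$
$Q{\left(d,x \right)} = \left(3 + d\right) \left(4 + d + 2 x\right)$ ($Q{\left(d,x \right)} = \left(3 + d\right) \left(4 + \left(d + 2 x\right)\right) = \left(3 + d\right) \left(4 + d + 2 x\right)$)
$\left(\left(1 - 1\right)^{2} + Q{\left(0,3 \right)}\right)^{2} = \left(\left(1 - 1\right)^{2} + \left(12 + 6 \cdot 3 + 7 \cdot 0 + 0 \left(0 + 2 \cdot 3\right)\right)\right)^{2} = \left(0^{2} + \left(12 + 18 + 0 + 0 \left(0 + 6\right)\right)\right)^{2} = \left(0 + \left(12 + 18 + 0 + 0 \cdot 6\right)\right)^{2} = \left(0 + \left(12 + 18 + 0 + 0\right)\right)^{2} = \left(0 + 30\right)^{2} = 30^{2} = 900$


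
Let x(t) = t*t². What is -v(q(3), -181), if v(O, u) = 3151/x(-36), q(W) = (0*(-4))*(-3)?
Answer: 3151/46656 ≈ 0.067537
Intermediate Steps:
x(t) = t³
q(W) = 0 (q(W) = 0*(-3) = 0)
v(O, u) = -3151/46656 (v(O, u) = 3151/((-36)³) = 3151/(-46656) = 3151*(-1/46656) = -3151/46656)
-v(q(3), -181) = -1*(-3151/46656) = 3151/46656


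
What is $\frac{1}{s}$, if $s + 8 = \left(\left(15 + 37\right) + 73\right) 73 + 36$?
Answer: $\frac{1}{9153} \approx 0.00010925$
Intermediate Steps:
$s = 9153$ ($s = -8 + \left(\left(\left(15 + 37\right) + 73\right) 73 + 36\right) = -8 + \left(\left(52 + 73\right) 73 + 36\right) = -8 + \left(125 \cdot 73 + 36\right) = -8 + \left(9125 + 36\right) = -8 + 9161 = 9153$)
$\frac{1}{s} = \frac{1}{9153}$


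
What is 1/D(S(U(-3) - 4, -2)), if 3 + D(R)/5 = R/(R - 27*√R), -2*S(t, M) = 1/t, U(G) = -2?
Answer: -13121/196820 + 27*√3/196820 ≈ -0.066427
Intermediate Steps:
S(t, M) = -1/(2*t)
D(R) = -15 + 5*R/(R - 27*√R) (D(R) = -15 + 5*(R/(R - 27*√R)) = -15 + 5*R/(R - 27*√R))
1/D(S(U(-3) - 4, -2)) = 1/(5*(-81*√2*√(-1/(-2 - 4))/2 + 2*(-1/(2*(-2 - 4))))/(-(-1)/(2*(-2 - 4)) + 27*√(-1/(2*(-2 - 4))))) = 1/(5*(-81*√2*√(-1/(-6))/2 + 2*(-½/(-6)))/(-(-1)/(2*(-6)) + 27*√(-½/(-6)))) = 1/(5*(-81*√3/6 + 2*(-½*(-⅙)))/(-(-1)*(-1)/(2*6) + 27*√(-½*(-⅙)))) = 1/(5*(-27*√3/2 + 2*(1/12))/(-1*1/12 + 27*√(1/12))) = 1/(5*(-27*√3/2 + ⅙)/(-1/12 + 27*(√3/6))) = 1/(5*(-27*√3/2 + ⅙)/(-1/12 + 9*√3/2)) = 1/(5*(⅙ - 27*√3/2)/(-1/12 + 9*√3/2)) = (-1/12 + 9*√3/2)/(5*(⅙ - 27*√3/2))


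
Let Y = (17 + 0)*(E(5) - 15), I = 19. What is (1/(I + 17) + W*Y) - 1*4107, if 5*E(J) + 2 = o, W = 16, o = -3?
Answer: -304523/36 ≈ -8459.0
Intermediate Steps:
E(J) = -1 (E(J) = -2/5 + (1/5)*(-3) = -2/5 - 3/5 = -1)
Y = -272 (Y = (17 + 0)*(-1 - 15) = 17*(-16) = -272)
(1/(I + 17) + W*Y) - 1*4107 = (1/(19 + 17) + 16*(-272)) - 1*4107 = (1/36 - 4352) - 4107 = -156671/36 - 4107 = -304523/36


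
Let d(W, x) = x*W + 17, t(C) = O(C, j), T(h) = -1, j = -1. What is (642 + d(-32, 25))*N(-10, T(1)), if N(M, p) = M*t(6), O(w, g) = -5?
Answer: -7050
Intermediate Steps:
t(C) = -5
N(M, p) = -5*M (N(M, p) = M*(-5) = -5*M)
d(W, x) = 17 + W*x (d(W, x) = W*x + 17 = 17 + W*x)
(642 + d(-32, 25))*N(-10, T(1)) = (642 + (17 - 32*25))*(-5*(-10)) = (642 + (17 - 800))*50 = (642 - 783)*50 = -141*50 = -7050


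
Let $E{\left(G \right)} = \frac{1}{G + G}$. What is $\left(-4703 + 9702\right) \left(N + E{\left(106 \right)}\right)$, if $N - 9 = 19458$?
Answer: $\frac{20630897995}{212} \approx 9.7316 \cdot 10^{7}$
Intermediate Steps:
$E{\left(G \right)} = \frac{1}{2 G}$
$N = 19467$ ($N = 9 + 19458 = 19467$)
$\left(-4703 + 9702\right) \left(N + E{\left(106 \right)}\right) = \left(-4703 + 9702\right) \left(19467 + \frac{1}{2 \cdot 106}\right) = 4999 \left(19467 + \frac{1}{2} \cdot \frac{1}{106}\right) = 4999 \left(19467 + \frac{1}{212}\right) = 4999 \cdot \frac{4127005}{212} = \frac{20630897995}{212}$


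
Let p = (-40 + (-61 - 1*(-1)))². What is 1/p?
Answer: 1/10000 ≈ 0.00010000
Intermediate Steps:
p = 10000 (p = (-40 + (-61 + 1))² = (-40 - 60)² = (-100)² = 10000)
1/p = 1/10000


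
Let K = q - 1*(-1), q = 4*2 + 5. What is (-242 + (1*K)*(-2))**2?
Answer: 72900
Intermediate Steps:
q = 13 (q = 8 + 5 = 13)
K = 14 (K = 13 - 1*(-1) = 13 + 1 = 14)
(-242 + (1*K)*(-2))**2 = (-242 + (1*14)*(-2))**2 = (-242 + 14*(-2))**2 = (-242 - 28)**2 = (-270)**2 = 72900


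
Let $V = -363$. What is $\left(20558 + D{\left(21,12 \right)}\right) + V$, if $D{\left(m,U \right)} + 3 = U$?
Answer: $20204$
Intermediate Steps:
$D{\left(m,U \right)} = -3 + U$
$\left(20558 + D{\left(21,12 \right)}\right) + V = \left(20558 + \left(-3 + 12\right)\right) - 363 = \left(20558 + 9\right) - 363 = 20567 - 363 = 20204$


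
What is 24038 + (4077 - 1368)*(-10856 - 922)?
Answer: -31882564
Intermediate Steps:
24038 + (4077 - 1368)*(-10856 - 922) = 24038 + 2709*(-11778) = 24038 - 31906602 = -31882564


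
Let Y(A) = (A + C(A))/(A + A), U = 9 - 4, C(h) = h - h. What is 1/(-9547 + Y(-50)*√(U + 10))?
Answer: -38188/364580821 - 2*√15/364580821 ≈ -0.00010477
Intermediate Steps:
C(h) = 0
U = 5
Y(A) = ½ (Y(A) = (A + 0)/(A + A) = A/((2*A)) = A*(1/(2*A)) = ½)
1/(-9547 + Y(-50)*√(U + 10)) = 1/(-9547 + √(5 + 10)/2) = 1/(-9547 + √15/2)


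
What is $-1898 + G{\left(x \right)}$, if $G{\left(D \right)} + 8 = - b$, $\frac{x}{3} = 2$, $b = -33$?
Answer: $-1873$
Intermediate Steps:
$x = 6$ ($x = 3 \cdot 2 = 6$)
$G{\left(D \right)} = 25$ ($G{\left(D \right)} = -8 - -33 = -8 + 33 = 25$)
$-1898 + G{\left(x \right)} = -1898 + 25 = -1873$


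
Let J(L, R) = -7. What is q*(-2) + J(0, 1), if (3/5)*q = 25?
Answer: -271/3 ≈ -90.333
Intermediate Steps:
q = 125/3 (q = (5/3)*25 = 125/3 ≈ 41.667)
q*(-2) + J(0, 1) = (125/3)*(-2) - 7 = -250/3 - 7 = -271/3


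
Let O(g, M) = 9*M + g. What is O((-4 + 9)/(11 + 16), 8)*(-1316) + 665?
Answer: -2546929/27 ≈ -94331.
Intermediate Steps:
O(g, M) = g + 9*M
O((-4 + 9)/(11 + 16), 8)*(-1316) + 665 = ((-4 + 9)/(11 + 16) + 9*8)*(-1316) + 665 = (5/27 + 72)*(-1316) + 665 = (1949/27)*(-1316) + 665 = -2564884/27 + 665 = -2546929/27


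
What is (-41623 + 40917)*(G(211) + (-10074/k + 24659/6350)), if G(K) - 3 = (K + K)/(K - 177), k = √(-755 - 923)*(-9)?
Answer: -735264759/53975 + 1185374*I*√1678/2517 ≈ -13622.0 + 19292.0*I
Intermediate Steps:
k = -9*I*√1678 (k = √(-1678)*(-9) = (I*√1678)*(-9) = -9*I*√1678 ≈ -368.67*I)
G(K) = 3 + 2*K/(-177 + K) (G(K) = 3 + (K + K)/(K - 177) = 3 + (2*K)/(-177 + K) = 3 + 2*K/(-177 + K))
(-41623 + 40917)*(G(211) + (-10074/k + 24659/6350)) = (-41623 + 40917)*((-531 + 5*211)/(-177 + 211) + (-10074*I*√1678/15102 + 24659/6350)) = -706*((-531 + 1055)/34 + (-1679*I*√1678/2517 + 24659*(1/6350))) = -706*((1/34)*524 + (-1679*I*√1678/2517 + 24659/6350)) = -706*(262/17 + (24659/6350 - 1679*I*√1678/2517)) = -706*(2082903/107950 - 1679*I*√1678/2517) = -735264759/53975 + 1185374*I*√1678/2517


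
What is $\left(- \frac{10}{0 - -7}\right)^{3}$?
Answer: $- \frac{1000}{343} \approx -2.9155$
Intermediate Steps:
$\left(- \frac{10}{0 - -7}\right)^{3} = \left(- \frac{10}{0 + 7}\right)^{3} = \left(- \frac{10}{7}\right)^{3} = - \frac{1000}{343}$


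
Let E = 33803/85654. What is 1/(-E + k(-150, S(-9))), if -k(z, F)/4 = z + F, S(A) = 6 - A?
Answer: 85654/46219357 ≈ 0.0018532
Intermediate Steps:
E = 33803/85654 (E = 33803*(1/85654) = 33803/85654 ≈ 0.39465)
k(z, F) = -4*F - 4*z (k(z, F) = -4*(z + F) = -4*(F + z) = -4*F - 4*z)
1/(-E + k(-150, S(-9))) = 1/(-1*33803/85654 + (-4*(6 - 1*(-9)) - 4*(-150))) = 1/(-33803/85654 + (-4*(6 + 9) + 600)) = 1/(-33803/85654 + (-4*15 + 600)) = 1/(-33803/85654 + (-60 + 600)) = 1/(-33803/85654 + 540) = 1/(46219357/85654) = 85654/46219357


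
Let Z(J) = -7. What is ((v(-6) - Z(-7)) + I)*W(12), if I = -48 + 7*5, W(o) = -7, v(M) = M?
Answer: 84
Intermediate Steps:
I = -13 (I = -48 + 35 = -13)
((v(-6) - Z(-7)) + I)*W(12) = ((-6 - 1*(-7)) - 13)*(-7) = ((-6 + 7) - 13)*(-7) = (1 - 13)*(-7) = -12*(-7) = 84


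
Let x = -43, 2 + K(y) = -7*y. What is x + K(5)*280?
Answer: -10403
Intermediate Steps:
K(y) = -2 - 7*y
x + K(5)*280 = -43 + (-2 - 7*5)*280 = -43 + (-2 - 35)*280 = -43 - 37*280 = -43 - 10360 = -10403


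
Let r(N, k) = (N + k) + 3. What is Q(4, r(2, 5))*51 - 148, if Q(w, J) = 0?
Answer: -148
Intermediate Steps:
r(N, k) = 3 + N + k
Q(4, r(2, 5))*51 - 148 = 0*51 - 148 = 0 - 148 = -148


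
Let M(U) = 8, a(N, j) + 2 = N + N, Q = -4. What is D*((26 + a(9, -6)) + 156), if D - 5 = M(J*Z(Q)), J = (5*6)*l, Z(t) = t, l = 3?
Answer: 2574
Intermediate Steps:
a(N, j) = -2 + 2*N (a(N, j) = -2 + (N + N) = -2 + 2*N)
J = 90 (J = (5*6)*3 = 30*3 = 90)
D = 13 (D = 5 + 8 = 13)
D*((26 + a(9, -6)) + 156) = 13*((26 + (-2 + 2*9)) + 156) = 13*((26 + (-2 + 18)) + 156) = 13*((26 + 16) + 156) = 13*(42 + 156) = 13*198 = 2574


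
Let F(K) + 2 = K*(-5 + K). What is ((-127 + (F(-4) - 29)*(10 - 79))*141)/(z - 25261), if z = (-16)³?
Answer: 66552/29357 ≈ 2.2670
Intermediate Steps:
z = -4096
F(K) = -2 + K*(-5 + K)
((-127 + (F(-4) - 29)*(10 - 79))*141)/(z - 25261) = ((-127 + ((-2 + (-4)² - 5*(-4)) - 29)*(10 - 79))*141)/(-4096 - 25261) = ((-127 + ((-2 + 16 + 20) - 29)*(-69))*141)/(-29357) = ((-127 + (34 - 29)*(-69))*141)*(-1/29357) = ((-127 + 5*(-69))*141)*(-1/29357) = ((-127 - 345)*141)*(-1/29357) = -472*141*(-1/29357) = -66552*(-1/29357) = 66552/29357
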